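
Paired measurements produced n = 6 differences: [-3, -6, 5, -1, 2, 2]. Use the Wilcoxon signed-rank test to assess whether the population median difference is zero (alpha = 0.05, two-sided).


Step 1: Drop any zero differences (none here) and take |d_i|.
|d| = [3, 6, 5, 1, 2, 2]
Step 2: Midrank |d_i| (ties get averaged ranks).
ranks: |3|->4, |6|->6, |5|->5, |1|->1, |2|->2.5, |2|->2.5
Step 3: Attach original signs; sum ranks with positive sign and with negative sign.
W+ = 5 + 2.5 + 2.5 = 10
W- = 4 + 6 + 1 = 11
(Check: W+ + W- = 21 should equal n(n+1)/2 = 21.)
Step 4: Test statistic W = min(W+, W-) = 10.
Step 5: Ties in |d|, so use the tie-corrected normal approximation.
        E[W] = n(n+1)/4 = 6*7/4 = 10.5.
        Tie groups: |d|=2 (t=2); sum(t^3 - t) = 6.
        Var[W] = n(n+1)(2n+1)/24 - sum(t^3-t)/48 = 546/24 - 6/48 = 22.625.
        z = (W - E[W]) / sqrt(Var[W]) = (10 - 10.5) / 4.7566 = -0.1051.
        Two-sided p = 2*Phi(z) = 0.916282.
Step 6: alpha = 0.05. fail to reject H0.

W+ = 10, W- = 11, W = min = 10, p = 0.916282, fail to reject H0.


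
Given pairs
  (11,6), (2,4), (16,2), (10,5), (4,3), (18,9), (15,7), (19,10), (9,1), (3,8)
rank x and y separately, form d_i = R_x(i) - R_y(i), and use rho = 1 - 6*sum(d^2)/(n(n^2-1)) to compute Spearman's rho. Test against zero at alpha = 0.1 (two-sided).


Step 1: Rank x and y separately (midranks; no ties here).
rank(x): 11->6, 2->1, 16->8, 10->5, 4->3, 18->9, 15->7, 19->10, 9->4, 3->2
rank(y): 6->6, 4->4, 2->2, 5->5, 3->3, 9->9, 7->7, 10->10, 1->1, 8->8
Step 2: d_i = R_x(i) - R_y(i); compute d_i^2.
  (6-6)^2=0, (1-4)^2=9, (8-2)^2=36, (5-5)^2=0, (3-3)^2=0, (9-9)^2=0, (7-7)^2=0, (10-10)^2=0, (4-1)^2=9, (2-8)^2=36
sum(d^2) = 90.
Step 3: rho = 1 - 6*90 / (10*(10^2 - 1)) = 1 - 540/990 = 0.454545.
Step 4: Under H0, t = rho * sqrt((n-2)/(1-rho^2)) = 1.4434 ~ t(8).
Step 5: Two-sided p-value from the t-distribution with 8 df = 0.186905.
Step 6: alpha = 0.1. fail to reject H0.

rho = 0.4545, p = 0.186905, fail to reject H0 at alpha = 0.1.


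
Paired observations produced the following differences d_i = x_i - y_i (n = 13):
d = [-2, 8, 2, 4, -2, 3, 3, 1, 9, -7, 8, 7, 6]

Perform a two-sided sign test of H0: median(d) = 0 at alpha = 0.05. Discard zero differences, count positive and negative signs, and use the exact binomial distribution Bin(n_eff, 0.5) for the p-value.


Step 1: Discard zero differences. Original n = 13; n_eff = number of nonzero differences = 13.
Nonzero differences (with sign): -2, +8, +2, +4, -2, +3, +3, +1, +9, -7, +8, +7, +6
Step 2: Count signs: positive = 10, negative = 3.
Step 3: Under H0: P(positive) = 0.5, so the number of positives S ~ Bin(13, 0.5).
Step 4: Two-sided exact p-value = sum of Bin(13,0.5) probabilities at or below the observed probability = 0.092285.
Step 5: alpha = 0.05. fail to reject H0.

n_eff = 13, pos = 10, neg = 3, p = 0.092285, fail to reject H0.


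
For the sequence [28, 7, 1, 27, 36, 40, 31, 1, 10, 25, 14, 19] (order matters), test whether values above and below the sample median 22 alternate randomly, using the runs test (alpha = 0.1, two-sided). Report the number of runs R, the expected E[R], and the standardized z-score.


Step 1: Compute median = 22; label A = above, B = below.
Labels in order: ABBAAAABBABB  (n_A = 6, n_B = 6)
Step 2: Count runs R = 6.
Step 3: Under H0 (random ordering), E[R] = 2*n_A*n_B/(n_A+n_B) + 1 = 2*6*6/12 + 1 = 7.0000.
        Var[R] = 2*n_A*n_B*(2*n_A*n_B - n_A - n_B) / ((n_A+n_B)^2 * (n_A+n_B-1)) = 4320/1584 = 2.7273.
        SD[R] = 1.6514.
Step 4: Continuity-corrected z = (R + 0.5 - E[R]) / SD[R] = (6 + 0.5 - 7.0000) / 1.6514 = -0.3028.
Step 5: Two-sided p-value via normal approximation = 2*(1 - Phi(|z|)) = 0.762069.
Step 6: alpha = 0.1. fail to reject H0.

R = 6, z = -0.3028, p = 0.762069, fail to reject H0.


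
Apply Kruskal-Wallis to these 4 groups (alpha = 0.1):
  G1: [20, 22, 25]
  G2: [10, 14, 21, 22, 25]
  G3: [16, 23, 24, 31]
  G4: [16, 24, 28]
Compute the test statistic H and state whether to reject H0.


Step 1: Combine all N = 15 observations and assign midranks.
sorted (value, group, rank): (10,G2,1), (14,G2,2), (16,G3,3.5), (16,G4,3.5), (20,G1,5), (21,G2,6), (22,G1,7.5), (22,G2,7.5), (23,G3,9), (24,G3,10.5), (24,G4,10.5), (25,G1,12.5), (25,G2,12.5), (28,G4,14), (31,G3,15)
Step 2: Sum ranks within each group.
R_1 = 25 (n_1 = 3)
R_2 = 29 (n_2 = 5)
R_3 = 38 (n_3 = 4)
R_4 = 28 (n_4 = 3)
Step 3: H = 12/(N(N+1)) * sum(R_i^2/n_i) - 3(N+1)
     = 12/(15*16) * (25^2/3 + 29^2/5 + 38^2/4 + 28^2/3) - 3*16
     = 0.050000 * 998.867 - 48
     = 1.943333.
Step 4: Ties present; correction factor C = 1 - 24/(15^3 - 15) = 0.992857. Corrected H = 1.943333 / 0.992857 = 1.957314.
Step 5: Under H0, H ~ chi^2(3); p-value = 0.581313.
Step 6: alpha = 0.1. fail to reject H0.

H = 1.9573, df = 3, p = 0.581313, fail to reject H0.


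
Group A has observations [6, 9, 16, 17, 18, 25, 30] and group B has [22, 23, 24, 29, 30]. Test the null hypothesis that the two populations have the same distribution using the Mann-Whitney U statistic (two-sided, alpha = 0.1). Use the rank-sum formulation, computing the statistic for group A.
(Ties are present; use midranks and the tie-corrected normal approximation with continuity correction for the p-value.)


Step 1: Combine and sort all 12 observations; assign midranks.
sorted (value, group): (6,X), (9,X), (16,X), (17,X), (18,X), (22,Y), (23,Y), (24,Y), (25,X), (29,Y), (30,X), (30,Y)
ranks: 6->1, 9->2, 16->3, 17->4, 18->5, 22->6, 23->7, 24->8, 25->9, 29->10, 30->11.5, 30->11.5
Step 2: Rank sum for X: R1 = 1 + 2 + 3 + 4 + 5 + 9 + 11.5 = 35.5.
Step 3: U_X = R1 - n1(n1+1)/2 = 35.5 - 7*8/2 = 35.5 - 28 = 7.5.
       U_Y = n1*n2 - U_X = 35 - 7.5 = 27.5.
Step 4: Ties are present, so use the tie-corrected normal approximation (with continuity correction) for the p-value.
Step 5: p-value = 0.122225; compare to alpha = 0.1. fail to reject H0.

U_X = 7.5, p = 0.122225, fail to reject H0 at alpha = 0.1.


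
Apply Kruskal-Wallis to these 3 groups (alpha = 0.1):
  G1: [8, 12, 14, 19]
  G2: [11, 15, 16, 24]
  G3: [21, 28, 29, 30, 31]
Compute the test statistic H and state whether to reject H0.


Step 1: Combine all N = 13 observations and assign midranks.
sorted (value, group, rank): (8,G1,1), (11,G2,2), (12,G1,3), (14,G1,4), (15,G2,5), (16,G2,6), (19,G1,7), (21,G3,8), (24,G2,9), (28,G3,10), (29,G3,11), (30,G3,12), (31,G3,13)
Step 2: Sum ranks within each group.
R_1 = 15 (n_1 = 4)
R_2 = 22 (n_2 = 4)
R_3 = 54 (n_3 = 5)
Step 3: H = 12/(N(N+1)) * sum(R_i^2/n_i) - 3(N+1)
     = 12/(13*14) * (15^2/4 + 22^2/4 + 54^2/5) - 3*14
     = 0.065934 * 760.45 - 42
     = 8.139560.
Step 4: No ties, so H is used without correction.
Step 5: Under H0, H ~ chi^2(2); p-value = 0.017081.
Step 6: alpha = 0.1. reject H0.

H = 8.1396, df = 2, p = 0.017081, reject H0.


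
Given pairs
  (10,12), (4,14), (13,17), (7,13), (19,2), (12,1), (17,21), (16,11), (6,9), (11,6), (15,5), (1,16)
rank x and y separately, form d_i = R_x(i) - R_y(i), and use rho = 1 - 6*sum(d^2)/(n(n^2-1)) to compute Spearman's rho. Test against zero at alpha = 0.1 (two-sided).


Step 1: Rank x and y separately (midranks; no ties here).
rank(x): 10->5, 4->2, 13->8, 7->4, 19->12, 12->7, 17->11, 16->10, 6->3, 11->6, 15->9, 1->1
rank(y): 12->7, 14->9, 17->11, 13->8, 2->2, 1->1, 21->12, 11->6, 9->5, 6->4, 5->3, 16->10
Step 2: d_i = R_x(i) - R_y(i); compute d_i^2.
  (5-7)^2=4, (2-9)^2=49, (8-11)^2=9, (4-8)^2=16, (12-2)^2=100, (7-1)^2=36, (11-12)^2=1, (10-6)^2=16, (3-5)^2=4, (6-4)^2=4, (9-3)^2=36, (1-10)^2=81
sum(d^2) = 356.
Step 3: rho = 1 - 6*356 / (12*(12^2 - 1)) = 1 - 2136/1716 = -0.244755.
Step 4: Under H0, t = rho * sqrt((n-2)/(1-rho^2)) = -0.7983 ~ t(10).
Step 5: Two-sided p-value from the t-distribution with 10 df = 0.443262.
Step 6: alpha = 0.1. fail to reject H0.

rho = -0.2448, p = 0.443262, fail to reject H0 at alpha = 0.1.


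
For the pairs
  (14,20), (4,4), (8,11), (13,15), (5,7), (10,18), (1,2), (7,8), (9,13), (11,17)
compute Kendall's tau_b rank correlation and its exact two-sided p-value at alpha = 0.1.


Step 1: Enumerate the 45 unordered pairs (i,j) with i<j and classify each by sign(x_j-x_i) * sign(y_j-y_i).
  (1,2):dx=-10,dy=-16->C; (1,3):dx=-6,dy=-9->C; (1,4):dx=-1,dy=-5->C; (1,5):dx=-9,dy=-13->C
  (1,6):dx=-4,dy=-2->C; (1,7):dx=-13,dy=-18->C; (1,8):dx=-7,dy=-12->C; (1,9):dx=-5,dy=-7->C
  (1,10):dx=-3,dy=-3->C; (2,3):dx=+4,dy=+7->C; (2,4):dx=+9,dy=+11->C; (2,5):dx=+1,dy=+3->C
  (2,6):dx=+6,dy=+14->C; (2,7):dx=-3,dy=-2->C; (2,8):dx=+3,dy=+4->C; (2,9):dx=+5,dy=+9->C
  (2,10):dx=+7,dy=+13->C; (3,4):dx=+5,dy=+4->C; (3,5):dx=-3,dy=-4->C; (3,6):dx=+2,dy=+7->C
  (3,7):dx=-7,dy=-9->C; (3,8):dx=-1,dy=-3->C; (3,9):dx=+1,dy=+2->C; (3,10):dx=+3,dy=+6->C
  (4,5):dx=-8,dy=-8->C; (4,6):dx=-3,dy=+3->D; (4,7):dx=-12,dy=-13->C; (4,8):dx=-6,dy=-7->C
  (4,9):dx=-4,dy=-2->C; (4,10):dx=-2,dy=+2->D; (5,6):dx=+5,dy=+11->C; (5,7):dx=-4,dy=-5->C
  (5,8):dx=+2,dy=+1->C; (5,9):dx=+4,dy=+6->C; (5,10):dx=+6,dy=+10->C; (6,7):dx=-9,dy=-16->C
  (6,8):dx=-3,dy=-10->C; (6,9):dx=-1,dy=-5->C; (6,10):dx=+1,dy=-1->D; (7,8):dx=+6,dy=+6->C
  (7,9):dx=+8,dy=+11->C; (7,10):dx=+10,dy=+15->C; (8,9):dx=+2,dy=+5->C; (8,10):dx=+4,dy=+9->C
  (9,10):dx=+2,dy=+4->C
Step 2: C = 42, D = 3, total pairs = 45.
Step 3: tau = (C - D)/(n(n-1)/2) = (42 - 3)/45 = 0.866667.
Step 4: Exact two-sided p-value (enumerate n! = 3628800 permutations of y under H0): p = 0.000115.
Step 5: alpha = 0.1. reject H0.

tau_b = 0.8667 (C=42, D=3), p = 0.000115, reject H0.


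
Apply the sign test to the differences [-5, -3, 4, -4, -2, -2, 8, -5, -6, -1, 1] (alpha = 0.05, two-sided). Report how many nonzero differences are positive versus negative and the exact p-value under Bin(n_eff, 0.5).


Step 1: Discard zero differences. Original n = 11; n_eff = number of nonzero differences = 11.
Nonzero differences (with sign): -5, -3, +4, -4, -2, -2, +8, -5, -6, -1, +1
Step 2: Count signs: positive = 3, negative = 8.
Step 3: Under H0: P(positive) = 0.5, so the number of positives S ~ Bin(11, 0.5).
Step 4: Two-sided exact p-value = sum of Bin(11,0.5) probabilities at or below the observed probability = 0.226562.
Step 5: alpha = 0.05. fail to reject H0.

n_eff = 11, pos = 3, neg = 8, p = 0.226562, fail to reject H0.


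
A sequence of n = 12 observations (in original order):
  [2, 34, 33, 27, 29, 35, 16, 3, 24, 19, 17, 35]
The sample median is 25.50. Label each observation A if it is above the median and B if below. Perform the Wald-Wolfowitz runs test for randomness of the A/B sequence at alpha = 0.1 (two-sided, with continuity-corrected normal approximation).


Step 1: Compute median = 25.50; label A = above, B = below.
Labels in order: BAAAAABBBBBA  (n_A = 6, n_B = 6)
Step 2: Count runs R = 4.
Step 3: Under H0 (random ordering), E[R] = 2*n_A*n_B/(n_A+n_B) + 1 = 2*6*6/12 + 1 = 7.0000.
        Var[R] = 2*n_A*n_B*(2*n_A*n_B - n_A - n_B) / ((n_A+n_B)^2 * (n_A+n_B-1)) = 4320/1584 = 2.7273.
        SD[R] = 1.6514.
Step 4: Continuity-corrected z = (R + 0.5 - E[R]) / SD[R] = (4 + 0.5 - 7.0000) / 1.6514 = -1.5138.
Step 5: Two-sided p-value via normal approximation = 2*(1 - Phi(|z|)) = 0.130070.
Step 6: alpha = 0.1. fail to reject H0.

R = 4, z = -1.5138, p = 0.130070, fail to reject H0.


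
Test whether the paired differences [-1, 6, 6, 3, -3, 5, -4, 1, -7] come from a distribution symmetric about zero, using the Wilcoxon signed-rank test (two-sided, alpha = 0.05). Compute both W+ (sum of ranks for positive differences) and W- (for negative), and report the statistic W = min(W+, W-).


Step 1: Drop any zero differences (none here) and take |d_i|.
|d| = [1, 6, 6, 3, 3, 5, 4, 1, 7]
Step 2: Midrank |d_i| (ties get averaged ranks).
ranks: |1|->1.5, |6|->7.5, |6|->7.5, |3|->3.5, |3|->3.5, |5|->6, |4|->5, |1|->1.5, |7|->9
Step 3: Attach original signs; sum ranks with positive sign and with negative sign.
W+ = 7.5 + 7.5 + 3.5 + 6 + 1.5 = 26
W- = 1.5 + 3.5 + 5 + 9 = 19
(Check: W+ + W- = 45 should equal n(n+1)/2 = 45.)
Step 4: Test statistic W = min(W+, W-) = 19.
Step 5: Ties in |d|, so use the tie-corrected normal approximation.
        E[W] = n(n+1)/4 = 9*10/4 = 22.5.
        Tie groups: |d|=1 (t=2), |d|=3 (t=2), |d|=6 (t=2); sum(t^3 - t) = 18.
        Var[W] = n(n+1)(2n+1)/24 - sum(t^3-t)/48 = 1710/24 - 18/48 = 70.875.
        z = (W - E[W]) / sqrt(Var[W]) = (19 - 22.5) / 8.4187 = -0.4157.
        Two-sided p = 2*Phi(z) = 0.677600.
Step 6: alpha = 0.05. fail to reject H0.

W+ = 26, W- = 19, W = min = 19, p = 0.677600, fail to reject H0.


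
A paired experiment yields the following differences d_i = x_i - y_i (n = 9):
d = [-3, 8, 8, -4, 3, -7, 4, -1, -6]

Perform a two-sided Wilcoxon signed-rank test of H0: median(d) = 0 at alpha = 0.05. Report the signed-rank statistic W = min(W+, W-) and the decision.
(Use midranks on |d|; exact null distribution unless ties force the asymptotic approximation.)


Step 1: Drop any zero differences (none here) and take |d_i|.
|d| = [3, 8, 8, 4, 3, 7, 4, 1, 6]
Step 2: Midrank |d_i| (ties get averaged ranks).
ranks: |3|->2.5, |8|->8.5, |8|->8.5, |4|->4.5, |3|->2.5, |7|->7, |4|->4.5, |1|->1, |6|->6
Step 3: Attach original signs; sum ranks with positive sign and with negative sign.
W+ = 8.5 + 8.5 + 2.5 + 4.5 = 24
W- = 2.5 + 4.5 + 7 + 1 + 6 = 21
(Check: W+ + W- = 45 should equal n(n+1)/2 = 45.)
Step 4: Test statistic W = min(W+, W-) = 21.
Step 5: Ties in |d|, so use the tie-corrected normal approximation.
        E[W] = n(n+1)/4 = 9*10/4 = 22.5.
        Tie groups: |d|=3 (t=2), |d|=4 (t=2), |d|=8 (t=2); sum(t^3 - t) = 18.
        Var[W] = n(n+1)(2n+1)/24 - sum(t^3-t)/48 = 1710/24 - 18/48 = 70.875.
        z = (W - E[W]) / sqrt(Var[W]) = (21 - 22.5) / 8.4187 = -0.1782.
        Two-sided p = 2*Phi(z) = 0.858586.
Step 6: alpha = 0.05. fail to reject H0.

W+ = 24, W- = 21, W = min = 21, p = 0.858586, fail to reject H0.


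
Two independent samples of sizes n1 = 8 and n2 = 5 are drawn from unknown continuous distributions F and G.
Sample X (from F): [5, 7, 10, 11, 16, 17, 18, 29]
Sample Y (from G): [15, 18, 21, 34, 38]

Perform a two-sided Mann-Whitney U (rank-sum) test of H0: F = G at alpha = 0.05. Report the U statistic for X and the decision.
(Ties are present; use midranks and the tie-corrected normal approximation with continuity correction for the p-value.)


Step 1: Combine and sort all 13 observations; assign midranks.
sorted (value, group): (5,X), (7,X), (10,X), (11,X), (15,Y), (16,X), (17,X), (18,X), (18,Y), (21,Y), (29,X), (34,Y), (38,Y)
ranks: 5->1, 7->2, 10->3, 11->4, 15->5, 16->6, 17->7, 18->8.5, 18->8.5, 21->10, 29->11, 34->12, 38->13
Step 2: Rank sum for X: R1 = 1 + 2 + 3 + 4 + 6 + 7 + 8.5 + 11 = 42.5.
Step 3: U_X = R1 - n1(n1+1)/2 = 42.5 - 8*9/2 = 42.5 - 36 = 6.5.
       U_Y = n1*n2 - U_X = 40 - 6.5 = 33.5.
Step 4: Ties are present, so use the tie-corrected normal approximation (with continuity correction) for the p-value.
Step 5: p-value = 0.056699; compare to alpha = 0.05. fail to reject H0.

U_X = 6.5, p = 0.056699, fail to reject H0 at alpha = 0.05.


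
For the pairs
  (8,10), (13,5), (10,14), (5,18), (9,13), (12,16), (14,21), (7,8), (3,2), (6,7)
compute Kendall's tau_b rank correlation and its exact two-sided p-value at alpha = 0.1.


Step 1: Enumerate the 45 unordered pairs (i,j) with i<j and classify each by sign(x_j-x_i) * sign(y_j-y_i).
  (1,2):dx=+5,dy=-5->D; (1,3):dx=+2,dy=+4->C; (1,4):dx=-3,dy=+8->D; (1,5):dx=+1,dy=+3->C
  (1,6):dx=+4,dy=+6->C; (1,7):dx=+6,dy=+11->C; (1,8):dx=-1,dy=-2->C; (1,9):dx=-5,dy=-8->C
  (1,10):dx=-2,dy=-3->C; (2,3):dx=-3,dy=+9->D; (2,4):dx=-8,dy=+13->D; (2,5):dx=-4,dy=+8->D
  (2,6):dx=-1,dy=+11->D; (2,7):dx=+1,dy=+16->C; (2,8):dx=-6,dy=+3->D; (2,9):dx=-10,dy=-3->C
  (2,10):dx=-7,dy=+2->D; (3,4):dx=-5,dy=+4->D; (3,5):dx=-1,dy=-1->C; (3,6):dx=+2,dy=+2->C
  (3,7):dx=+4,dy=+7->C; (3,8):dx=-3,dy=-6->C; (3,9):dx=-7,dy=-12->C; (3,10):dx=-4,dy=-7->C
  (4,5):dx=+4,dy=-5->D; (4,6):dx=+7,dy=-2->D; (4,7):dx=+9,dy=+3->C; (4,8):dx=+2,dy=-10->D
  (4,9):dx=-2,dy=-16->C; (4,10):dx=+1,dy=-11->D; (5,6):dx=+3,dy=+3->C; (5,7):dx=+5,dy=+8->C
  (5,8):dx=-2,dy=-5->C; (5,9):dx=-6,dy=-11->C; (5,10):dx=-3,dy=-6->C; (6,7):dx=+2,dy=+5->C
  (6,8):dx=-5,dy=-8->C; (6,9):dx=-9,dy=-14->C; (6,10):dx=-6,dy=-9->C; (7,8):dx=-7,dy=-13->C
  (7,9):dx=-11,dy=-19->C; (7,10):dx=-8,dy=-14->C; (8,9):dx=-4,dy=-6->C; (8,10):dx=-1,dy=-1->C
  (9,10):dx=+3,dy=+5->C
Step 2: C = 32, D = 13, total pairs = 45.
Step 3: tau = (C - D)/(n(n-1)/2) = (32 - 13)/45 = 0.422222.
Step 4: Exact two-sided p-value (enumerate n! = 3628800 permutations of y under H0): p = 0.108313.
Step 5: alpha = 0.1. fail to reject H0.

tau_b = 0.4222 (C=32, D=13), p = 0.108313, fail to reject H0.


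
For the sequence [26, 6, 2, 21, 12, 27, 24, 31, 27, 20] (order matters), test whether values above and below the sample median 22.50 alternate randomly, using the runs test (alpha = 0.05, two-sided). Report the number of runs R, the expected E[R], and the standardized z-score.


Step 1: Compute median = 22.50; label A = above, B = below.
Labels in order: ABBBBAAAAB  (n_A = 5, n_B = 5)
Step 2: Count runs R = 4.
Step 3: Under H0 (random ordering), E[R] = 2*n_A*n_B/(n_A+n_B) + 1 = 2*5*5/10 + 1 = 6.0000.
        Var[R] = 2*n_A*n_B*(2*n_A*n_B - n_A - n_B) / ((n_A+n_B)^2 * (n_A+n_B-1)) = 2000/900 = 2.2222.
        SD[R] = 1.4907.
Step 4: Continuity-corrected z = (R + 0.5 - E[R]) / SD[R] = (4 + 0.5 - 6.0000) / 1.4907 = -1.0062.
Step 5: Two-sided p-value via normal approximation = 2*(1 - Phi(|z|)) = 0.314305.
Step 6: alpha = 0.05. fail to reject H0.

R = 4, z = -1.0062, p = 0.314305, fail to reject H0.


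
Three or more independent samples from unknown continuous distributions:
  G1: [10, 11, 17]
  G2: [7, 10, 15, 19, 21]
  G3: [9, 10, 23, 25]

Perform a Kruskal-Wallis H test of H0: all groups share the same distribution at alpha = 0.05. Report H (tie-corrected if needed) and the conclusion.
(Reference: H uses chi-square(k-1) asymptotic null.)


Step 1: Combine all N = 12 observations and assign midranks.
sorted (value, group, rank): (7,G2,1), (9,G3,2), (10,G1,4), (10,G2,4), (10,G3,4), (11,G1,6), (15,G2,7), (17,G1,8), (19,G2,9), (21,G2,10), (23,G3,11), (25,G3,12)
Step 2: Sum ranks within each group.
R_1 = 18 (n_1 = 3)
R_2 = 31 (n_2 = 5)
R_3 = 29 (n_3 = 4)
Step 3: H = 12/(N(N+1)) * sum(R_i^2/n_i) - 3(N+1)
     = 12/(12*13) * (18^2/3 + 31^2/5 + 29^2/4) - 3*13
     = 0.076923 * 510.45 - 39
     = 0.265385.
Step 4: Ties present; correction factor C = 1 - 24/(12^3 - 12) = 0.986014. Corrected H = 0.265385 / 0.986014 = 0.269149.
Step 5: Under H0, H ~ chi^2(2); p-value = 0.874088.
Step 6: alpha = 0.05. fail to reject H0.

H = 0.2691, df = 2, p = 0.874088, fail to reject H0.


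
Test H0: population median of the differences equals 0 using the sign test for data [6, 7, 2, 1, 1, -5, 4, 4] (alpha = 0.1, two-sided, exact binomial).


Step 1: Discard zero differences. Original n = 8; n_eff = number of nonzero differences = 8.
Nonzero differences (with sign): +6, +7, +2, +1, +1, -5, +4, +4
Step 2: Count signs: positive = 7, negative = 1.
Step 3: Under H0: P(positive) = 0.5, so the number of positives S ~ Bin(8, 0.5).
Step 4: Two-sided exact p-value = sum of Bin(8,0.5) probabilities at or below the observed probability = 0.070312.
Step 5: alpha = 0.1. reject H0.

n_eff = 8, pos = 7, neg = 1, p = 0.070312, reject H0.


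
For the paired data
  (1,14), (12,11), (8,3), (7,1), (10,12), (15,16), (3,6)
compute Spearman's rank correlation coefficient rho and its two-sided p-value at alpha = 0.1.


Step 1: Rank x and y separately (midranks; no ties here).
rank(x): 1->1, 12->6, 8->4, 7->3, 10->5, 15->7, 3->2
rank(y): 14->6, 11->4, 3->2, 1->1, 12->5, 16->7, 6->3
Step 2: d_i = R_x(i) - R_y(i); compute d_i^2.
  (1-6)^2=25, (6-4)^2=4, (4-2)^2=4, (3-1)^2=4, (5-5)^2=0, (7-7)^2=0, (2-3)^2=1
sum(d^2) = 38.
Step 3: rho = 1 - 6*38 / (7*(7^2 - 1)) = 1 - 228/336 = 0.321429.
Step 4: Under H0, t = rho * sqrt((n-2)/(1-rho^2)) = 0.7590 ~ t(5).
Step 5: Two-sided p-value from the t-distribution with 5 df = 0.482072.
Step 6: alpha = 0.1. fail to reject H0.

rho = 0.3214, p = 0.482072, fail to reject H0 at alpha = 0.1.


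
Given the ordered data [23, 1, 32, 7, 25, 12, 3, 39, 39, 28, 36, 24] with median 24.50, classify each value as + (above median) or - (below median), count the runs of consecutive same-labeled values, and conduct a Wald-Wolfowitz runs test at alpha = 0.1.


Step 1: Compute median = 24.50; label A = above, B = below.
Labels in order: BBABABBAAAAB  (n_A = 6, n_B = 6)
Step 2: Count runs R = 7.
Step 3: Under H0 (random ordering), E[R] = 2*n_A*n_B/(n_A+n_B) + 1 = 2*6*6/12 + 1 = 7.0000.
        Var[R] = 2*n_A*n_B*(2*n_A*n_B - n_A - n_B) / ((n_A+n_B)^2 * (n_A+n_B-1)) = 4320/1584 = 2.7273.
        SD[R] = 1.6514.
Step 4: R = E[R], so z = 0 with no continuity correction.
Step 5: Two-sided p-value via normal approximation = 2*(1 - Phi(|z|)) = 1.000000.
Step 6: alpha = 0.1. fail to reject H0.

R = 7, z = 0.0000, p = 1.000000, fail to reject H0.


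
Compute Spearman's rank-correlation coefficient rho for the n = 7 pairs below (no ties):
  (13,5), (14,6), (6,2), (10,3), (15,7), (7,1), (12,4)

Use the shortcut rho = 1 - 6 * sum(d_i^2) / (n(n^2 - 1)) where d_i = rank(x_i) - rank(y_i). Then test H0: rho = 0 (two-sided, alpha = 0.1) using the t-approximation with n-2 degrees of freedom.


Step 1: Rank x and y separately (midranks; no ties here).
rank(x): 13->5, 14->6, 6->1, 10->3, 15->7, 7->2, 12->4
rank(y): 5->5, 6->6, 2->2, 3->3, 7->7, 1->1, 4->4
Step 2: d_i = R_x(i) - R_y(i); compute d_i^2.
  (5-5)^2=0, (6-6)^2=0, (1-2)^2=1, (3-3)^2=0, (7-7)^2=0, (2-1)^2=1, (4-4)^2=0
sum(d^2) = 2.
Step 3: rho = 1 - 6*2 / (7*(7^2 - 1)) = 1 - 12/336 = 0.964286.
Step 4: Under H0, t = rho * sqrt((n-2)/(1-rho^2)) = 8.1408 ~ t(5).
Step 5: Two-sided p-value from the t-distribution with 5 df = 0.000454.
Step 6: alpha = 0.1. reject H0.

rho = 0.9643, p = 0.000454, reject H0 at alpha = 0.1.


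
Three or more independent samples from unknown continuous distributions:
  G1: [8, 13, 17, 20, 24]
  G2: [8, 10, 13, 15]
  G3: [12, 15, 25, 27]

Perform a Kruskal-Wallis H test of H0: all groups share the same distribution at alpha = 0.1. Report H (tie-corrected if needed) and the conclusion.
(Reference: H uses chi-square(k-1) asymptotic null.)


Step 1: Combine all N = 13 observations and assign midranks.
sorted (value, group, rank): (8,G1,1.5), (8,G2,1.5), (10,G2,3), (12,G3,4), (13,G1,5.5), (13,G2,5.5), (15,G2,7.5), (15,G3,7.5), (17,G1,9), (20,G1,10), (24,G1,11), (25,G3,12), (27,G3,13)
Step 2: Sum ranks within each group.
R_1 = 37 (n_1 = 5)
R_2 = 17.5 (n_2 = 4)
R_3 = 36.5 (n_3 = 4)
Step 3: H = 12/(N(N+1)) * sum(R_i^2/n_i) - 3(N+1)
     = 12/(13*14) * (37^2/5 + 17.5^2/4 + 36.5^2/4) - 3*14
     = 0.065934 * 683.425 - 42
     = 3.060989.
Step 4: Ties present; correction factor C = 1 - 18/(13^3 - 13) = 0.991758. Corrected H = 3.060989 / 0.991758 = 3.086427.
Step 5: Under H0, H ~ chi^2(2); p-value = 0.213693.
Step 6: alpha = 0.1. fail to reject H0.

H = 3.0864, df = 2, p = 0.213693, fail to reject H0.


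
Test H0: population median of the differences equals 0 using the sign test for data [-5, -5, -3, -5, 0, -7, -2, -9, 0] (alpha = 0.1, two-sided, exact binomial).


Step 1: Discard zero differences. Original n = 9; n_eff = number of nonzero differences = 7.
Nonzero differences (with sign): -5, -5, -3, -5, -7, -2, -9
Step 2: Count signs: positive = 0, negative = 7.
Step 3: Under H0: P(positive) = 0.5, so the number of positives S ~ Bin(7, 0.5).
Step 4: Two-sided exact p-value = sum of Bin(7,0.5) probabilities at or below the observed probability = 0.015625.
Step 5: alpha = 0.1. reject H0.

n_eff = 7, pos = 0, neg = 7, p = 0.015625, reject H0.


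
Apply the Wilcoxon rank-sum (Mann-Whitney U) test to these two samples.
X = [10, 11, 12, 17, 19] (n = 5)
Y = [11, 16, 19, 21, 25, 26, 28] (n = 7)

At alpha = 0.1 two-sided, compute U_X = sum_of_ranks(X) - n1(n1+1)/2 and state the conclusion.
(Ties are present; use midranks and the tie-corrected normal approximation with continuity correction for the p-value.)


Step 1: Combine and sort all 12 observations; assign midranks.
sorted (value, group): (10,X), (11,X), (11,Y), (12,X), (16,Y), (17,X), (19,X), (19,Y), (21,Y), (25,Y), (26,Y), (28,Y)
ranks: 10->1, 11->2.5, 11->2.5, 12->4, 16->5, 17->6, 19->7.5, 19->7.5, 21->9, 25->10, 26->11, 28->12
Step 2: Rank sum for X: R1 = 1 + 2.5 + 4 + 6 + 7.5 = 21.
Step 3: U_X = R1 - n1(n1+1)/2 = 21 - 5*6/2 = 21 - 15 = 6.
       U_Y = n1*n2 - U_X = 35 - 6 = 29.
Step 4: Ties are present, so use the tie-corrected normal approximation (with continuity correction) for the p-value.
Step 5: p-value = 0.073025; compare to alpha = 0.1. reject H0.

U_X = 6, p = 0.073025, reject H0 at alpha = 0.1.


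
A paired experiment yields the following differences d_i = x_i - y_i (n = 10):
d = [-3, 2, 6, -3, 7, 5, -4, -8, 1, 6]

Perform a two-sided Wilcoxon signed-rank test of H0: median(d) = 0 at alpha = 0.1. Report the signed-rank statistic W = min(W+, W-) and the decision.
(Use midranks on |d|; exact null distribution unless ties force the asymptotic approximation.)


Step 1: Drop any zero differences (none here) and take |d_i|.
|d| = [3, 2, 6, 3, 7, 5, 4, 8, 1, 6]
Step 2: Midrank |d_i| (ties get averaged ranks).
ranks: |3|->3.5, |2|->2, |6|->7.5, |3|->3.5, |7|->9, |5|->6, |4|->5, |8|->10, |1|->1, |6|->7.5
Step 3: Attach original signs; sum ranks with positive sign and with negative sign.
W+ = 2 + 7.5 + 9 + 6 + 1 + 7.5 = 33
W- = 3.5 + 3.5 + 5 + 10 = 22
(Check: W+ + W- = 55 should equal n(n+1)/2 = 55.)
Step 4: Test statistic W = min(W+, W-) = 22.
Step 5: Ties in |d|, so use the tie-corrected normal approximation.
        E[W] = n(n+1)/4 = 10*11/4 = 27.5.
        Tie groups: |d|=3 (t=2), |d|=6 (t=2); sum(t^3 - t) = 12.
        Var[W] = n(n+1)(2n+1)/24 - sum(t^3-t)/48 = 2310/24 - 12/48 = 96.
        z = (W - E[W]) / sqrt(Var[W]) = (22 - 27.5) / 9.7980 = -0.5613.
        Two-sided p = 2*Phi(z) = 0.574565.
Step 6: alpha = 0.1. fail to reject H0.

W+ = 33, W- = 22, W = min = 22, p = 0.574565, fail to reject H0.


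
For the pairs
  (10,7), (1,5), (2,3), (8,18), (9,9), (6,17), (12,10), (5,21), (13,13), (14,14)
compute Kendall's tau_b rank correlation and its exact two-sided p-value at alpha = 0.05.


Step 1: Enumerate the 45 unordered pairs (i,j) with i<j and classify each by sign(x_j-x_i) * sign(y_j-y_i).
  (1,2):dx=-9,dy=-2->C; (1,3):dx=-8,dy=-4->C; (1,4):dx=-2,dy=+11->D; (1,5):dx=-1,dy=+2->D
  (1,6):dx=-4,dy=+10->D; (1,7):dx=+2,dy=+3->C; (1,8):dx=-5,dy=+14->D; (1,9):dx=+3,dy=+6->C
  (1,10):dx=+4,dy=+7->C; (2,3):dx=+1,dy=-2->D; (2,4):dx=+7,dy=+13->C; (2,5):dx=+8,dy=+4->C
  (2,6):dx=+5,dy=+12->C; (2,7):dx=+11,dy=+5->C; (2,8):dx=+4,dy=+16->C; (2,9):dx=+12,dy=+8->C
  (2,10):dx=+13,dy=+9->C; (3,4):dx=+6,dy=+15->C; (3,5):dx=+7,dy=+6->C; (3,6):dx=+4,dy=+14->C
  (3,7):dx=+10,dy=+7->C; (3,8):dx=+3,dy=+18->C; (3,9):dx=+11,dy=+10->C; (3,10):dx=+12,dy=+11->C
  (4,5):dx=+1,dy=-9->D; (4,6):dx=-2,dy=-1->C; (4,7):dx=+4,dy=-8->D; (4,8):dx=-3,dy=+3->D
  (4,9):dx=+5,dy=-5->D; (4,10):dx=+6,dy=-4->D; (5,6):dx=-3,dy=+8->D; (5,7):dx=+3,dy=+1->C
  (5,8):dx=-4,dy=+12->D; (5,9):dx=+4,dy=+4->C; (5,10):dx=+5,dy=+5->C; (6,7):dx=+6,dy=-7->D
  (6,8):dx=-1,dy=+4->D; (6,9):dx=+7,dy=-4->D; (6,10):dx=+8,dy=-3->D; (7,8):dx=-7,dy=+11->D
  (7,9):dx=+1,dy=+3->C; (7,10):dx=+2,dy=+4->C; (8,9):dx=+8,dy=-8->D; (8,10):dx=+9,dy=-7->D
  (9,10):dx=+1,dy=+1->C
Step 2: C = 26, D = 19, total pairs = 45.
Step 3: tau = (C - D)/(n(n-1)/2) = (26 - 19)/45 = 0.155556.
Step 4: Exact two-sided p-value (enumerate n! = 3628800 permutations of y under H0): p = 0.600654.
Step 5: alpha = 0.05. fail to reject H0.

tau_b = 0.1556 (C=26, D=19), p = 0.600654, fail to reject H0.


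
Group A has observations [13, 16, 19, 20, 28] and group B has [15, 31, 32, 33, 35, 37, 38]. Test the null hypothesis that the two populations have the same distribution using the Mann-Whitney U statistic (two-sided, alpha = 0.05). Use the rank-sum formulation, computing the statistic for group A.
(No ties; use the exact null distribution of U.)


Step 1: Combine and sort all 12 observations; assign midranks.
sorted (value, group): (13,X), (15,Y), (16,X), (19,X), (20,X), (28,X), (31,Y), (32,Y), (33,Y), (35,Y), (37,Y), (38,Y)
ranks: 13->1, 15->2, 16->3, 19->4, 20->5, 28->6, 31->7, 32->8, 33->9, 35->10, 37->11, 38->12
Step 2: Rank sum for X: R1 = 1 + 3 + 4 + 5 + 6 = 19.
Step 3: U_X = R1 - n1(n1+1)/2 = 19 - 5*6/2 = 19 - 15 = 4.
       U_Y = n1*n2 - U_X = 35 - 4 = 31.
Step 4: No ties, so the exact null distribution of U (based on enumerating the C(12,5) = 792 equally likely rank assignments) gives the two-sided p-value.
Step 5: p-value = 0.030303; compare to alpha = 0.05. reject H0.

U_X = 4, p = 0.030303, reject H0 at alpha = 0.05.


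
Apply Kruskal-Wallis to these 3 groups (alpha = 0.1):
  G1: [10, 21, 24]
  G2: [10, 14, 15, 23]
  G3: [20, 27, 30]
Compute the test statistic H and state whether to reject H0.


Step 1: Combine all N = 10 observations and assign midranks.
sorted (value, group, rank): (10,G1,1.5), (10,G2,1.5), (14,G2,3), (15,G2,4), (20,G3,5), (21,G1,6), (23,G2,7), (24,G1,8), (27,G3,9), (30,G3,10)
Step 2: Sum ranks within each group.
R_1 = 15.5 (n_1 = 3)
R_2 = 15.5 (n_2 = 4)
R_3 = 24 (n_3 = 3)
Step 3: H = 12/(N(N+1)) * sum(R_i^2/n_i) - 3(N+1)
     = 12/(10*11) * (15.5^2/3 + 15.5^2/4 + 24^2/3) - 3*11
     = 0.109091 * 332.146 - 33
     = 3.234091.
Step 4: Ties present; correction factor C = 1 - 6/(10^3 - 10) = 0.993939. Corrected H = 3.234091 / 0.993939 = 3.253811.
Step 5: Under H0, H ~ chi^2(2); p-value = 0.196537.
Step 6: alpha = 0.1. fail to reject H0.

H = 3.2538, df = 2, p = 0.196537, fail to reject H0.


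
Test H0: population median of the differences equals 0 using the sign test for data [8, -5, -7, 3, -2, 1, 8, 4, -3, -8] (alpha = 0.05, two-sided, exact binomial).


Step 1: Discard zero differences. Original n = 10; n_eff = number of nonzero differences = 10.
Nonzero differences (with sign): +8, -5, -7, +3, -2, +1, +8, +4, -3, -8
Step 2: Count signs: positive = 5, negative = 5.
Step 3: Under H0: P(positive) = 0.5, so the number of positives S ~ Bin(10, 0.5).
Step 4: Two-sided exact p-value = sum of Bin(10,0.5) probabilities at or below the observed probability = 1.000000.
Step 5: alpha = 0.05. fail to reject H0.

n_eff = 10, pos = 5, neg = 5, p = 1.000000, fail to reject H0.


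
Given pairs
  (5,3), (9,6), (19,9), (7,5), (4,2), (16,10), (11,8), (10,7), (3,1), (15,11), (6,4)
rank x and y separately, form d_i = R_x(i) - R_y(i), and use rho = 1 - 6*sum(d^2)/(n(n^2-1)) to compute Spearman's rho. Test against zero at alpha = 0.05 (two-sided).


Step 1: Rank x and y separately (midranks; no ties here).
rank(x): 5->3, 9->6, 19->11, 7->5, 4->2, 16->10, 11->8, 10->7, 3->1, 15->9, 6->4
rank(y): 3->3, 6->6, 9->9, 5->5, 2->2, 10->10, 8->8, 7->7, 1->1, 11->11, 4->4
Step 2: d_i = R_x(i) - R_y(i); compute d_i^2.
  (3-3)^2=0, (6-6)^2=0, (11-9)^2=4, (5-5)^2=0, (2-2)^2=0, (10-10)^2=0, (8-8)^2=0, (7-7)^2=0, (1-1)^2=0, (9-11)^2=4, (4-4)^2=0
sum(d^2) = 8.
Step 3: rho = 1 - 6*8 / (11*(11^2 - 1)) = 1 - 48/1320 = 0.963636.
Step 4: Under H0, t = rho * sqrt((n-2)/(1-rho^2)) = 10.8186 ~ t(9).
Step 5: Two-sided p-value from the t-distribution with 9 df = 0.000002.
Step 6: alpha = 0.05. reject H0.

rho = 0.9636, p = 0.000002, reject H0 at alpha = 0.05.


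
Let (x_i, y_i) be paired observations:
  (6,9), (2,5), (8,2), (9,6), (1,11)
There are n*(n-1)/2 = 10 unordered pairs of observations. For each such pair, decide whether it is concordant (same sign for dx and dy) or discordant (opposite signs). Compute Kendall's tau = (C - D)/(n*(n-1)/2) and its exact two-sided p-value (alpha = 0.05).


Step 1: Enumerate the 10 unordered pairs (i,j) with i<j and classify each by sign(x_j-x_i) * sign(y_j-y_i).
  (1,2):dx=-4,dy=-4->C; (1,3):dx=+2,dy=-7->D; (1,4):dx=+3,dy=-3->D; (1,5):dx=-5,dy=+2->D
  (2,3):dx=+6,dy=-3->D; (2,4):dx=+7,dy=+1->C; (2,5):dx=-1,dy=+6->D; (3,4):dx=+1,dy=+4->C
  (3,5):dx=-7,dy=+9->D; (4,5):dx=-8,dy=+5->D
Step 2: C = 3, D = 7, total pairs = 10.
Step 3: tau = (C - D)/(n(n-1)/2) = (3 - 7)/10 = -0.400000.
Step 4: Exact two-sided p-value (enumerate n! = 120 permutations of y under H0): p = 0.483333.
Step 5: alpha = 0.05. fail to reject H0.

tau_b = -0.4000 (C=3, D=7), p = 0.483333, fail to reject H0.


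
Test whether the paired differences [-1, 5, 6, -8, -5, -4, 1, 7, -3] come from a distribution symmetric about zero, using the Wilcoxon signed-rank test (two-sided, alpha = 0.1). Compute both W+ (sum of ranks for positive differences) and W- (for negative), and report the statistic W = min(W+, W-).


Step 1: Drop any zero differences (none here) and take |d_i|.
|d| = [1, 5, 6, 8, 5, 4, 1, 7, 3]
Step 2: Midrank |d_i| (ties get averaged ranks).
ranks: |1|->1.5, |5|->5.5, |6|->7, |8|->9, |5|->5.5, |4|->4, |1|->1.5, |7|->8, |3|->3
Step 3: Attach original signs; sum ranks with positive sign and with negative sign.
W+ = 5.5 + 7 + 1.5 + 8 = 22
W- = 1.5 + 9 + 5.5 + 4 + 3 = 23
(Check: W+ + W- = 45 should equal n(n+1)/2 = 45.)
Step 4: Test statistic W = min(W+, W-) = 22.
Step 5: Ties in |d|, so use the tie-corrected normal approximation.
        E[W] = n(n+1)/4 = 9*10/4 = 22.5.
        Tie groups: |d|=1 (t=2), |d|=5 (t=2); sum(t^3 - t) = 12.
        Var[W] = n(n+1)(2n+1)/24 - sum(t^3-t)/48 = 1710/24 - 12/48 = 71.
        z = (W - E[W]) / sqrt(Var[W]) = (22 - 22.5) / 8.4261 = -0.0593.
        Two-sided p = 2*Phi(z) = 0.952682.
Step 6: alpha = 0.1. fail to reject H0.

W+ = 22, W- = 23, W = min = 22, p = 0.952682, fail to reject H0.


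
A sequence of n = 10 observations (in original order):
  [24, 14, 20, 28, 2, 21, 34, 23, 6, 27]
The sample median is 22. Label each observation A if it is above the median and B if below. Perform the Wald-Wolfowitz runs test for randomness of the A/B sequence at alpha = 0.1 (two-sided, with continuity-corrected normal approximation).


Step 1: Compute median = 22; label A = above, B = below.
Labels in order: ABBABBAABA  (n_A = 5, n_B = 5)
Step 2: Count runs R = 7.
Step 3: Under H0 (random ordering), E[R] = 2*n_A*n_B/(n_A+n_B) + 1 = 2*5*5/10 + 1 = 6.0000.
        Var[R] = 2*n_A*n_B*(2*n_A*n_B - n_A - n_B) / ((n_A+n_B)^2 * (n_A+n_B-1)) = 2000/900 = 2.2222.
        SD[R] = 1.4907.
Step 4: Continuity-corrected z = (R - 0.5 - E[R]) / SD[R] = (7 - 0.5 - 6.0000) / 1.4907 = 0.3354.
Step 5: Two-sided p-value via normal approximation = 2*(1 - Phi(|z|)) = 0.737316.
Step 6: alpha = 0.1. fail to reject H0.

R = 7, z = 0.3354, p = 0.737316, fail to reject H0.


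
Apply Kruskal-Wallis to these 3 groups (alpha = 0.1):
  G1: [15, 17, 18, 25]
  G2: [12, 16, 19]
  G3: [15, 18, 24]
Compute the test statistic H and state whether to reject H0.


Step 1: Combine all N = 10 observations and assign midranks.
sorted (value, group, rank): (12,G2,1), (15,G1,2.5), (15,G3,2.5), (16,G2,4), (17,G1,5), (18,G1,6.5), (18,G3,6.5), (19,G2,8), (24,G3,9), (25,G1,10)
Step 2: Sum ranks within each group.
R_1 = 24 (n_1 = 4)
R_2 = 13 (n_2 = 3)
R_3 = 18 (n_3 = 3)
Step 3: H = 12/(N(N+1)) * sum(R_i^2/n_i) - 3(N+1)
     = 12/(10*11) * (24^2/4 + 13^2/3 + 18^2/3) - 3*11
     = 0.109091 * 308.333 - 33
     = 0.636364.
Step 4: Ties present; correction factor C = 1 - 12/(10^3 - 10) = 0.987879. Corrected H = 0.636364 / 0.987879 = 0.644172.
Step 5: Under H0, H ~ chi^2(2); p-value = 0.724636.
Step 6: alpha = 0.1. fail to reject H0.

H = 0.6442, df = 2, p = 0.724636, fail to reject H0.


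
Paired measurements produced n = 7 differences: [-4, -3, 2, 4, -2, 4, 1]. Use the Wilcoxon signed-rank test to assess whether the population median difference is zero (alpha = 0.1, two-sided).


Step 1: Drop any zero differences (none here) and take |d_i|.
|d| = [4, 3, 2, 4, 2, 4, 1]
Step 2: Midrank |d_i| (ties get averaged ranks).
ranks: |4|->6, |3|->4, |2|->2.5, |4|->6, |2|->2.5, |4|->6, |1|->1
Step 3: Attach original signs; sum ranks with positive sign and with negative sign.
W+ = 2.5 + 6 + 6 + 1 = 15.5
W- = 6 + 4 + 2.5 = 12.5
(Check: W+ + W- = 28 should equal n(n+1)/2 = 28.)
Step 4: Test statistic W = min(W+, W-) = 12.5.
Step 5: Ties in |d|, so use the tie-corrected normal approximation.
        E[W] = n(n+1)/4 = 7*8/4 = 14.
        Tie groups: |d|=2 (t=2), |d|=4 (t=3); sum(t^3 - t) = 30.
        Var[W] = n(n+1)(2n+1)/24 - sum(t^3-t)/48 = 840/24 - 30/48 = 34.375.
        z = (W - E[W]) / sqrt(Var[W]) = (12.5 - 14) / 5.8630 = -0.2558.
        Two-sided p = 2*Phi(z) = 0.798074.
Step 6: alpha = 0.1. fail to reject H0.

W+ = 15.5, W- = 12.5, W = min = 12.5, p = 0.798074, fail to reject H0.


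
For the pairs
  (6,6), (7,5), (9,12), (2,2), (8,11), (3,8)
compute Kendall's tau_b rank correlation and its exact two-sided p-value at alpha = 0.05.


Step 1: Enumerate the 15 unordered pairs (i,j) with i<j and classify each by sign(x_j-x_i) * sign(y_j-y_i).
  (1,2):dx=+1,dy=-1->D; (1,3):dx=+3,dy=+6->C; (1,4):dx=-4,dy=-4->C; (1,5):dx=+2,dy=+5->C
  (1,6):dx=-3,dy=+2->D; (2,3):dx=+2,dy=+7->C; (2,4):dx=-5,dy=-3->C; (2,5):dx=+1,dy=+6->C
  (2,6):dx=-4,dy=+3->D; (3,4):dx=-7,dy=-10->C; (3,5):dx=-1,dy=-1->C; (3,6):dx=-6,dy=-4->C
  (4,5):dx=+6,dy=+9->C; (4,6):dx=+1,dy=+6->C; (5,6):dx=-5,dy=-3->C
Step 2: C = 12, D = 3, total pairs = 15.
Step 3: tau = (C - D)/(n(n-1)/2) = (12 - 3)/15 = 0.600000.
Step 4: Exact two-sided p-value (enumerate n! = 720 permutations of y under H0): p = 0.136111.
Step 5: alpha = 0.05. fail to reject H0.

tau_b = 0.6000 (C=12, D=3), p = 0.136111, fail to reject H0.


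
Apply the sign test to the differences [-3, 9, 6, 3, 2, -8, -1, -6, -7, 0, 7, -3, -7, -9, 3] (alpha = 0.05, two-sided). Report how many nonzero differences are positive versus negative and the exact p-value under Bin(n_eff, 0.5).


Step 1: Discard zero differences. Original n = 15; n_eff = number of nonzero differences = 14.
Nonzero differences (with sign): -3, +9, +6, +3, +2, -8, -1, -6, -7, +7, -3, -7, -9, +3
Step 2: Count signs: positive = 6, negative = 8.
Step 3: Under H0: P(positive) = 0.5, so the number of positives S ~ Bin(14, 0.5).
Step 4: Two-sided exact p-value = sum of Bin(14,0.5) probabilities at or below the observed probability = 0.790527.
Step 5: alpha = 0.05. fail to reject H0.

n_eff = 14, pos = 6, neg = 8, p = 0.790527, fail to reject H0.


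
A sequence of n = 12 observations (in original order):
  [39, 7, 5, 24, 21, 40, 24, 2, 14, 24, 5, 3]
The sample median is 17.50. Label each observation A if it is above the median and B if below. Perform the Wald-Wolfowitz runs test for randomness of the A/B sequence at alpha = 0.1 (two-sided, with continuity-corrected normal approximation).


Step 1: Compute median = 17.50; label A = above, B = below.
Labels in order: ABBAAAABBABB  (n_A = 6, n_B = 6)
Step 2: Count runs R = 6.
Step 3: Under H0 (random ordering), E[R] = 2*n_A*n_B/(n_A+n_B) + 1 = 2*6*6/12 + 1 = 7.0000.
        Var[R] = 2*n_A*n_B*(2*n_A*n_B - n_A - n_B) / ((n_A+n_B)^2 * (n_A+n_B-1)) = 4320/1584 = 2.7273.
        SD[R] = 1.6514.
Step 4: Continuity-corrected z = (R + 0.5 - E[R]) / SD[R] = (6 + 0.5 - 7.0000) / 1.6514 = -0.3028.
Step 5: Two-sided p-value via normal approximation = 2*(1 - Phi(|z|)) = 0.762069.
Step 6: alpha = 0.1. fail to reject H0.

R = 6, z = -0.3028, p = 0.762069, fail to reject H0.


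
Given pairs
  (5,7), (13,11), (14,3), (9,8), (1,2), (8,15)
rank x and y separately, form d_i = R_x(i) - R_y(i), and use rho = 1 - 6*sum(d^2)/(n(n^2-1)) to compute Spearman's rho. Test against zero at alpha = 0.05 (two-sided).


Step 1: Rank x and y separately (midranks; no ties here).
rank(x): 5->2, 13->5, 14->6, 9->4, 1->1, 8->3
rank(y): 7->3, 11->5, 3->2, 8->4, 2->1, 15->6
Step 2: d_i = R_x(i) - R_y(i); compute d_i^2.
  (2-3)^2=1, (5-5)^2=0, (6-2)^2=16, (4-4)^2=0, (1-1)^2=0, (3-6)^2=9
sum(d^2) = 26.
Step 3: rho = 1 - 6*26 / (6*(6^2 - 1)) = 1 - 156/210 = 0.257143.
Step 4: Under H0, t = rho * sqrt((n-2)/(1-rho^2)) = 0.5322 ~ t(4).
Step 5: Two-sided p-value from the t-distribution with 4 df = 0.622787.
Step 6: alpha = 0.05. fail to reject H0.

rho = 0.2571, p = 0.622787, fail to reject H0 at alpha = 0.05.


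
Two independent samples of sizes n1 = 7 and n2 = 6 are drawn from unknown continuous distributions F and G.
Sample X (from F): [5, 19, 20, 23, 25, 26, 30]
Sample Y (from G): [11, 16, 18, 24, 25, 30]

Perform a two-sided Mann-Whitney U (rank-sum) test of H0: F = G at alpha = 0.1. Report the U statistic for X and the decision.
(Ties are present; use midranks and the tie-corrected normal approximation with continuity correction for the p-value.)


Step 1: Combine and sort all 13 observations; assign midranks.
sorted (value, group): (5,X), (11,Y), (16,Y), (18,Y), (19,X), (20,X), (23,X), (24,Y), (25,X), (25,Y), (26,X), (30,X), (30,Y)
ranks: 5->1, 11->2, 16->3, 18->4, 19->5, 20->6, 23->7, 24->8, 25->9.5, 25->9.5, 26->11, 30->12.5, 30->12.5
Step 2: Rank sum for X: R1 = 1 + 5 + 6 + 7 + 9.5 + 11 + 12.5 = 52.
Step 3: U_X = R1 - n1(n1+1)/2 = 52 - 7*8/2 = 52 - 28 = 24.
       U_Y = n1*n2 - U_X = 42 - 24 = 18.
Step 4: Ties are present, so use the tie-corrected normal approximation (with continuity correction) for the p-value.
Step 5: p-value = 0.720247; compare to alpha = 0.1. fail to reject H0.

U_X = 24, p = 0.720247, fail to reject H0 at alpha = 0.1.
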